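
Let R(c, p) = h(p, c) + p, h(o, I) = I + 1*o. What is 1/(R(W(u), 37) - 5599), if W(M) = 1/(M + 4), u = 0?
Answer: -4/22099 ≈ -0.00018100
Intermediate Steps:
h(o, I) = I + o
W(M) = 1/(4 + M)
R(c, p) = c + 2*p (R(c, p) = (c + p) + p = c + 2*p)
1/(R(W(u), 37) - 5599) = 1/((1/(4 + 0) + 2*37) - 5599) = 1/((1/4 + 74) - 5599) = 1/((¼ + 74) - 5599) = 1/(297/4 - 5599) = 1/(-22099/4) = -4/22099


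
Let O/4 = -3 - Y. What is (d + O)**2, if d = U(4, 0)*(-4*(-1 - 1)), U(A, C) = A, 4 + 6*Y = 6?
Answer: 3136/9 ≈ 348.44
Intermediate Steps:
Y = 1/3 (Y = -2/3 + (1/6)*6 = -2/3 + 1 = 1/3 ≈ 0.33333)
O = -40/3 (O = 4*(-3 - 1*1/3) = 4*(-3 - 1/3) = 4*(-10/3) = -40/3 ≈ -13.333)
d = 32 (d = 4*(-4*(-1 - 1)) = 4*(-4*(-2)) = 4*8 = 32)
(d + O)**2 = (32 - 40/3)**2 = (56/3)**2 = 3136/9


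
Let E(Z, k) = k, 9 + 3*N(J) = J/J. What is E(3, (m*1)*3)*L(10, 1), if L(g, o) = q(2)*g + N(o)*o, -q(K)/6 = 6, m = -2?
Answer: 2176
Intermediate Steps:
N(J) = -8/3 (N(J) = -3 + (J/J)/3 = -3 + (⅓)*1 = -3 + ⅓ = -8/3)
q(K) = -36 (q(K) = -6*6 = -36)
L(g, o) = -36*g - 8*o/3
E(3, (m*1)*3)*L(10, 1) = (-2*1*3)*(-36*10 - 8/3*1) = (-2*3)*(-360 - 8/3) = -6*(-1088/3) = 2176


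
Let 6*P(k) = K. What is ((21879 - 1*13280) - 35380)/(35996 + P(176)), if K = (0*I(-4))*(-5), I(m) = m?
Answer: -26781/35996 ≈ -0.74400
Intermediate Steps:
K = 0 (K = (0*(-4))*(-5) = 0*(-5) = 0)
P(k) = 0 (P(k) = (⅙)*0 = 0)
((21879 - 1*13280) - 35380)/(35996 + P(176)) = ((21879 - 1*13280) - 35380)/(35996 + 0) = ((21879 - 13280) - 35380)/35996 = (8599 - 35380)*(1/35996) = -26781*1/35996 = -26781/35996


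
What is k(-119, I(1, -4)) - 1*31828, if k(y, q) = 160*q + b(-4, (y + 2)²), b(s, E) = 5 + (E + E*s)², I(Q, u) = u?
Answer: 1686466026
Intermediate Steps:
k(y, q) = 5 + 9*(2 + y)⁴ + 160*q (k(y, q) = 160*q + (5 + ((y + 2)²)²*(1 - 4)²) = 160*q + (5 + ((2 + y)²)²*(-3)²) = 160*q + (5 + (2 + y)⁴*9) = 160*q + (5 + 9*(2 + y)⁴) = 5 + 9*(2 + y)⁴ + 160*q)
k(-119, I(1, -4)) - 1*31828 = (5 + 9*(2 - 119)⁴ + 160*(-4)) - 1*31828 = (5 + 9*(-117)⁴ - 640) - 31828 = (5 + 9*187388721 - 640) - 31828 = (5 + 1686498489 - 640) - 31828 = 1686497854 - 31828 = 1686466026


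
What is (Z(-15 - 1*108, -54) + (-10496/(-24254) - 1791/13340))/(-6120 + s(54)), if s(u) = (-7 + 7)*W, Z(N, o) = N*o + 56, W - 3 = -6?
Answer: -120401305167/110006442400 ≈ -1.0945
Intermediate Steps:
W = -3 (W = 3 - 6 = -3)
Z(N, o) = 56 + N*o
s(u) = 0 (s(u) = (-7 + 7)*(-3) = 0*(-3) = 0)
(Z(-15 - 1*108, -54) + (-10496/(-24254) - 1791/13340))/(-6120 + s(54)) = ((56 + (-15 - 1*108)*(-54)) + (-10496/(-24254) - 1791/13340))/(-6120 + 0) = ((56 + (-15 - 108)*(-54)) + (-10496*(-1/24254) - 1791*1/13340))/(-6120) = ((56 - 123*(-54)) + (5248/12127 - 1791/13340))*(-1/6120) = ((56 + 6642) + 48288863/161774180)*(-1/6120) = (6698 + 48288863/161774180)*(-1/6120) = (1083611746503/161774180)*(-1/6120) = -120401305167/110006442400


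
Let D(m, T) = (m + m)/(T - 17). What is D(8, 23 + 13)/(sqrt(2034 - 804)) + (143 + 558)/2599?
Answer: 701/2599 + 8*sqrt(1230)/11685 ≈ 0.29373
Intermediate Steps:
D(m, T) = 2*m/(-17 + T) (D(m, T) = (2*m)/(-17 + T) = 2*m/(-17 + T))
D(8, 23 + 13)/(sqrt(2034 - 804)) + (143 + 558)/2599 = (2*8/(-17 + (23 + 13)))/(sqrt(2034 - 804)) + (143 + 558)/2599 = (2*8/(-17 + 36))/(sqrt(1230)) + 701*(1/2599) = (2*8/19)*(sqrt(1230)/1230) + 701/2599 = (2*8*(1/19))*(sqrt(1230)/1230) + 701/2599 = 16*(sqrt(1230)/1230)/19 + 701/2599 = 8*sqrt(1230)/11685 + 701/2599 = 701/2599 + 8*sqrt(1230)/11685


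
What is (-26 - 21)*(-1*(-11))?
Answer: -517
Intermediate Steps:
(-26 - 21)*(-1*(-11)) = -47*11 = -517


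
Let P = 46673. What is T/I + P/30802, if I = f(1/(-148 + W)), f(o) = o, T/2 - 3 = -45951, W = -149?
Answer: 840682482497/30802 ≈ 2.7293e+7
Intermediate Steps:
T = -91896 (T = 6 + 2*(-45951) = 6 - 91902 = -91896)
I = -1/297 (I = 1/(-148 - 149) = 1/(-297) = -1/297 ≈ -0.0033670)
T/I + P/30802 = -91896/(-1/297) + 46673/30802 = -91896*(-297) + 46673*(1/30802) = 27293112 + 46673/30802 = 840682482497/30802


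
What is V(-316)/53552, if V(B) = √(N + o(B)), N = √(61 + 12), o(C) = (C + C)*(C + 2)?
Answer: √(198448 + √73)/53552 ≈ 0.0083187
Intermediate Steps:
o(C) = 2*C*(2 + C) (o(C) = (2*C)*(2 + C) = 2*C*(2 + C))
N = √73 ≈ 8.5440
V(B) = √(√73 + 2*B*(2 + B))
V(-316)/53552 = √(√73 + 2*(-316)*(2 - 316))/53552 = √(√73 + 2*(-316)*(-314))*(1/53552) = √(√73 + 198448)*(1/53552) = √(198448 + √73)*(1/53552) = √(198448 + √73)/53552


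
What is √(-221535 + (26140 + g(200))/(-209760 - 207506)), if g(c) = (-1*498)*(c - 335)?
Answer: 2*I*√2410731278787305/208633 ≈ 470.68*I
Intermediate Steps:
g(c) = 166830 - 498*c (g(c) = -498*(-335 + c) = 166830 - 498*c)
√(-221535 + (26140 + g(200))/(-209760 - 207506)) = √(-221535 + (26140 + (166830 - 498*200))/(-209760 - 207506)) = √(-221535 + (26140 + (166830 - 99600))/(-417266)) = √(-221535 + (26140 + 67230)*(-1/417266)) = √(-221535 + 93370*(-1/417266)) = √(-221535 - 46685/208633) = √(-46219558340/208633) = 2*I*√2410731278787305/208633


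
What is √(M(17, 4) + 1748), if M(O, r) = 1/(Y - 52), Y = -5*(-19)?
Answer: √3232095/43 ≈ 41.809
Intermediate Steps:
Y = 95
M(O, r) = 1/43 (M(O, r) = 1/(95 - 52) = 1/43)
√(M(17, 4) + 1748) = √(1/43 + 1748) = √(75165/43) = √3232095/43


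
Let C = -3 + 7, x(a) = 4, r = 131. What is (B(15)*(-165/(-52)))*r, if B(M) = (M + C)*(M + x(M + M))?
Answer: 7803015/52 ≈ 1.5006e+5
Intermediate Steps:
C = 4
B(M) = (4 + M)² (B(M) = (M + 4)*(M + 4) = (4 + M)*(4 + M) = (4 + M)²)
(B(15)*(-165/(-52)))*r = ((16 + 15² + 8*15)*(-165/(-52)))*131 = ((16 + 225 + 120)*(-165*(-1/52)))*131 = (361*(165/52))*131 = (59565/52)*131 = 7803015/52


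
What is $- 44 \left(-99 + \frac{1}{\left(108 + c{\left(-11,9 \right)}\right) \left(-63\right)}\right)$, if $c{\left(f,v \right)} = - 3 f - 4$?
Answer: $\frac{37596680}{8631} \approx 4356.0$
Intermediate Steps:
$c{\left(f,v \right)} = -4 - 3 f$
$- 44 \left(-99 + \frac{1}{\left(108 + c{\left(-11,9 \right)}\right) \left(-63\right)}\right) = - 44 \left(-99 + \frac{1}{\left(108 - -29\right) \left(-63\right)}\right) = - 44 \left(-99 + \frac{1}{108 + \left(-4 + 33\right)} \left(- \frac{1}{63}\right)\right) = - 44 \left(-99 + \frac{1}{108 + 29} \left(- \frac{1}{63}\right)\right) = - 44 \left(-99 + \frac{1}{137} \left(- \frac{1}{63}\right)\right) = - 44 \left(-99 - \frac{1}{8631}\right) = \left(-44\right) \left(- \frac{854470}{8631}\right) = \frac{37596680}{8631}$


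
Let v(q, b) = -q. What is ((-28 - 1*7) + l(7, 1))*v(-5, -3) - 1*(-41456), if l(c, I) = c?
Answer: 41316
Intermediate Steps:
((-28 - 1*7) + l(7, 1))*v(-5, -3) - 1*(-41456) = ((-28 - 1*7) + 7)*(-1*(-5)) - 1*(-41456) = ((-28 - 7) + 7)*5 + 41456 = (-35 + 7)*5 + 41456 = -28*5 + 41456 = -140 + 41456 = 41316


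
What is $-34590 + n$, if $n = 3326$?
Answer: $-31264$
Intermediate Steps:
$-34590 + n = -34590 + 3326 = -31264$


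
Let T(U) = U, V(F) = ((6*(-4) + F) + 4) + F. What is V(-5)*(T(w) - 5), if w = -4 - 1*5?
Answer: 420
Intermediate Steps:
w = -9 (w = -4 - 5 = -9)
V(F) = -20 + 2*F (V(F) = ((-24 + F) + 4) + F = (-20 + F) + F = -20 + 2*F)
V(-5)*(T(w) - 5) = (-20 + 2*(-5))*(-9 - 5) = (-20 - 10)*(-14) = -30*(-14) = 420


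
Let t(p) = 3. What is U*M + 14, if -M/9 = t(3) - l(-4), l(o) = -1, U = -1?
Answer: 50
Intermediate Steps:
M = -36 (M = -9*(3 - 1*(-1)) = -9*(3 + 1) = -9*4 = -36)
U*M + 14 = -1*(-36) + 14 = 36 + 14 = 50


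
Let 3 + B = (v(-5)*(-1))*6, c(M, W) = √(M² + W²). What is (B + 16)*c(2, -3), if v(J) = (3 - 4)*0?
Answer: 13*√13 ≈ 46.872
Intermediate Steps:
v(J) = 0 (v(J) = -1*0 = 0)
B = -3 (B = -3 + (0*(-1))*6 = -3 + 0*6 = -3 + 0 = -3)
(B + 16)*c(2, -3) = (-3 + 16)*√(2² + (-3)²) = 13*√(4 + 9) = 13*√13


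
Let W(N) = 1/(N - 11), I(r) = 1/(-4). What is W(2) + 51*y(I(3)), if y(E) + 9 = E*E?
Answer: -65653/144 ≈ -455.92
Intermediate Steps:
I(r) = -¼
y(E) = -9 + E² (y(E) = -9 + E*E = -9 + E²)
W(N) = 1/(-11 + N)
W(2) + 51*y(I(3)) = 1/(-11 + 2) + 51*(-9 + (-¼)²) = 1/(-9) + 51*(-9 + 1/16) = -⅑ + 51*(-143/16) = -⅑ - 7293/16 = -65653/144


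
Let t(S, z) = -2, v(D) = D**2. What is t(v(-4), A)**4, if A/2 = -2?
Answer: 16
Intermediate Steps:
A = -4 (A = 2*(-2) = -4)
t(v(-4), A)**4 = (-2)**4 = 16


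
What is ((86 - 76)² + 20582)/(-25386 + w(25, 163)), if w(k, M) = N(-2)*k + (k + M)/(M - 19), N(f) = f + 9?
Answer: -744552/907549 ≈ -0.82040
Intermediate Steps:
N(f) = 9 + f
w(k, M) = 7*k + (M + k)/(-19 + M) (w(k, M) = (9 - 2)*k + (k + M)/(M - 19) = 7*k + (M + k)/(-19 + M))
((86 - 76)² + 20582)/(-25386 + w(25, 163)) = ((86 - 76)² + 20582)/(-25386 + (163 - 132*25 + 7*163*25)/(-19 + 163)) = (10² + 20582)/(-25386 + (163 - 3300 + 28525)/144) = (100 + 20582)/(-25386 + (1/144)*25388) = 20682/(-25386 + 6347/36) = 20682/(-907549/36) = 20682*(-36/907549) = -744552/907549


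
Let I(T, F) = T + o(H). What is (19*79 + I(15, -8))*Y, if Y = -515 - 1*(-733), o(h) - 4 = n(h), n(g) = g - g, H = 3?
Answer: 331360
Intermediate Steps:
n(g) = 0
o(h) = 4 (o(h) = 4 + 0 = 4)
Y = 218 (Y = -515 + 733 = 218)
I(T, F) = 4 + T (I(T, F) = T + 4 = 4 + T)
(19*79 + I(15, -8))*Y = (19*79 + (4 + 15))*218 = (1501 + 19)*218 = 1520*218 = 331360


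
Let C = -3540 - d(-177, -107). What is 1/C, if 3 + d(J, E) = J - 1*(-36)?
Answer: -1/3396 ≈ -0.00029446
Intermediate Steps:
d(J, E) = 33 + J (d(J, E) = -3 + (J - 1*(-36)) = -3 + (J + 36) = -3 + (36 + J) = 33 + J)
C = -3396 (C = -3540 - (33 - 177) = -3540 - 1*(-144) = -3540 + 144 = -3396)
1/C = 1/(-3396) = -1/3396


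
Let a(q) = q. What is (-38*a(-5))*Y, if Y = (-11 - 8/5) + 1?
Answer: -2204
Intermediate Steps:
Y = -58/5 (Y = (-11 - 8*⅕) + 1 = (-11 - 8/5) + 1 = -63/5 + 1 = -58/5 ≈ -11.600)
(-38*a(-5))*Y = -38*(-5)*(-58/5) = 190*(-58/5) = -2204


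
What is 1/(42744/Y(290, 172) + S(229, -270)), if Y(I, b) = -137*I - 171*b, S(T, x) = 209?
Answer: 34571/7203967 ≈ 0.0047989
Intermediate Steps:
Y(I, b) = -171*b - 137*I
1/(42744/Y(290, 172) + S(229, -270)) = 1/(42744/(-171*172 - 137*290) + 209) = 1/(42744/(-29412 - 39730) + 209) = 1/(42744/(-69142) + 209) = 1/(42744*(-1/69142) + 209) = 1/(-21372/34571 + 209) = 1/(7203967/34571) = 34571/7203967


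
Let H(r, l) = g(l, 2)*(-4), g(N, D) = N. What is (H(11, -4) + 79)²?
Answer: 9025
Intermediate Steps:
H(r, l) = -4*l (H(r, l) = l*(-4) = -4*l)
(H(11, -4) + 79)² = (-4*(-4) + 79)² = (16 + 79)² = 95² = 9025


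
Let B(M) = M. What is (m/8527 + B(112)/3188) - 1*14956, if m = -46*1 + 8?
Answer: -101641051694/6796019 ≈ -14956.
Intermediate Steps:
m = -38 (m = -46 + 8 = -38)
(m/8527 + B(112)/3188) - 1*14956 = (-38/8527 + 112/3188) - 1*14956 = (-38*1/8527 + 112*(1/3188)) - 14956 = (-38/8527 + 28/797) - 14956 = 208470/6796019 - 14956 = -101641051694/6796019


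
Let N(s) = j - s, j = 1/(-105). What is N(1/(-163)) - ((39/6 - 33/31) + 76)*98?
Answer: -4234269913/530565 ≈ -7980.7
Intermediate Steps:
j = -1/105 ≈ -0.0095238
N(s) = -1/105 - s
N(1/(-163)) - ((39/6 - 33/31) + 76)*98 = (-1/105 - 1/(-163)) - ((39/6 - 33/31) + 76)*98 = (-1/105 - 1*(-1/163)) - ((39*(⅙) - 33*1/31) + 76)*98 = (-1/105 + 1/163) - ((13/2 - 33/31) + 76)*98 = -58/17115 - (337/62 + 76)*98 = -58/17115 - 5049*98/62 = -58/17115 - 1*247401/31 = -58/17115 - 247401/31 = -4234269913/530565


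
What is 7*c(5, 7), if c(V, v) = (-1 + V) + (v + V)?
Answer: 112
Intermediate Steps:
c(V, v) = -1 + v + 2*V (c(V, v) = (-1 + V) + (V + v) = -1 + v + 2*V)
7*c(5, 7) = 7*(-1 + 7 + 2*5) = 7*(-1 + 7 + 10) = 7*16 = 112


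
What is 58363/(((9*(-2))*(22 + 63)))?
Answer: -58363/1530 ≈ -38.146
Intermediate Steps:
58363/(((9*(-2))*(22 + 63))) = 58363/((-18*85)) = 58363/(-1530) = 58363*(-1/1530) = -58363/1530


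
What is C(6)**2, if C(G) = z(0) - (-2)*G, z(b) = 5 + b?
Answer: 289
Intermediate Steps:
C(G) = 5 + 2*G (C(G) = (5 + 0) - (-2)*G = 5 + 2*G)
C(6)**2 = (5 + 2*6)**2 = (5 + 12)**2 = 17**2 = 289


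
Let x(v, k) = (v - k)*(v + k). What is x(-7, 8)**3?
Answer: -3375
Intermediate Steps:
x(v, k) = (k + v)*(v - k) (x(v, k) = (v - k)*(k + v) = (k + v)*(v - k))
x(-7, 8)**3 = ((-7)**2 - 1*8**2)**3 = (49 - 1*64)**3 = (49 - 64)**3 = (-15)**3 = -3375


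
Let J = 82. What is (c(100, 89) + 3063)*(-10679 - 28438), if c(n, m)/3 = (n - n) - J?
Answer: -110192589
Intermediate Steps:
c(n, m) = -246 (c(n, m) = 3*((n - n) - 1*82) = 3*(0 - 82) = 3*(-82) = -246)
(c(100, 89) + 3063)*(-10679 - 28438) = (-246 + 3063)*(-10679 - 28438) = 2817*(-39117) = -110192589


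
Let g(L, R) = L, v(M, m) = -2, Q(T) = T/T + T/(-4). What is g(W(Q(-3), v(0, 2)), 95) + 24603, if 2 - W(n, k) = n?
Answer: 98413/4 ≈ 24603.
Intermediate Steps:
Q(T) = 1 - T/4 (Q(T) = 1 + T*(-¼) = 1 - T/4)
W(n, k) = 2 - n
g(W(Q(-3), v(0, 2)), 95) + 24603 = (2 - (1 - ¼*(-3))) + 24603 = (2 - (1 + ¾)) + 24603 = (2 - 1*7/4) + 24603 = (2 - 7/4) + 24603 = ¼ + 24603 = 98413/4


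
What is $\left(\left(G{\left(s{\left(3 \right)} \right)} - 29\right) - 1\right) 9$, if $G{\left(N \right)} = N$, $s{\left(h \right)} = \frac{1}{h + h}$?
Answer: $- \frac{537}{2} \approx -268.5$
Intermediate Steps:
$s{\left(h \right)} = \frac{1}{2 h}$
$\left(\left(G{\left(s{\left(3 \right)} \right)} - 29\right) - 1\right) 9 = \left(\left(\frac{1}{2 \cdot 3} - 29\right) - 1\right) 9 = \left(\left(\frac{1}{2} \cdot \frac{1}{3} - 29\right) - 1\right) 9 = \left(\left(\frac{1}{6} - 29\right) - 1\right) 9 = \left(- \frac{173}{6} - 1\right) 9 = \left(- \frac{179}{6}\right) 9 = - \frac{537}{2}$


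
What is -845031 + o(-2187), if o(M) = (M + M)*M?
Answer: 8720907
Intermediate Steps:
o(M) = 2*M² (o(M) = (2*M)*M = 2*M²)
-845031 + o(-2187) = -845031 + 2*(-2187)² = -845031 + 2*4782969 = -845031 + 9565938 = 8720907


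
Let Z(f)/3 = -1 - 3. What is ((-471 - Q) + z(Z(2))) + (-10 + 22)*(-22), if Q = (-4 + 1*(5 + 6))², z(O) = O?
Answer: -796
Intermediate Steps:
Z(f) = -12 (Z(f) = 3*(-1 - 3) = 3*(-4) = -12)
Q = 49 (Q = (-4 + 1*11)² = (-4 + 11)² = 7² = 49)
((-471 - Q) + z(Z(2))) + (-10 + 22)*(-22) = ((-471 - 1*49) - 12) + (-10 + 22)*(-22) = ((-471 - 49) - 12) + 12*(-22) = (-520 - 12) - 264 = -532 - 264 = -796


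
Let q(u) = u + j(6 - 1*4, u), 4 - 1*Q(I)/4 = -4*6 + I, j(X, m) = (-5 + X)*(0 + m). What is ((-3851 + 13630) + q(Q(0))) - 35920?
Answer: -26365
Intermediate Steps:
j(X, m) = m*(-5 + X) (j(X, m) = (-5 + X)*m = m*(-5 + X))
Q(I) = 112 - 4*I (Q(I) = 16 - 4*(-4*6 + I) = 16 - 4*(-24 + I) = 16 + (96 - 4*I) = 112 - 4*I)
q(u) = -2*u (q(u) = u + u*(-5 + (6 - 1*4)) = u + u*(-5 + (6 - 4)) = u + u*(-5 + 2) = u + u*(-3) = u - 3*u = -2*u)
((-3851 + 13630) + q(Q(0))) - 35920 = ((-3851 + 13630) - 2*(112 - 4*0)) - 35920 = (9779 - 2*(112 + 0)) - 35920 = (9779 - 2*112) - 35920 = (9779 - 224) - 35920 = 9555 - 35920 = -26365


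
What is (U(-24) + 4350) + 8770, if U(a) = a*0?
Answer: 13120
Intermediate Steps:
U(a) = 0
(U(-24) + 4350) + 8770 = (0 + 4350) + 8770 = 4350 + 8770 = 13120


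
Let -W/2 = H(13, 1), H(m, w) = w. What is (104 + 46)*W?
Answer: -300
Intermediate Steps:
W = -2 (W = -2*1 = -2)
(104 + 46)*W = (104 + 46)*(-2) = 150*(-2) = -300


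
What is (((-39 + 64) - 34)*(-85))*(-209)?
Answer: -159885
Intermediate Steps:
(((-39 + 64) - 34)*(-85))*(-209) = ((25 - 34)*(-85))*(-209) = -9*(-85)*(-209) = 765*(-209) = -159885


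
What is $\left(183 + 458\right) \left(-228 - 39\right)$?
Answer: $-171147$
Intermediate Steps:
$\left(183 + 458\right) \left(-228 - 39\right) = 641 \left(-267\right) = -171147$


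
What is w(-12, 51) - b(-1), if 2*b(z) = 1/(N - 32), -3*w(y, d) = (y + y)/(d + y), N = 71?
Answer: 5/26 ≈ 0.19231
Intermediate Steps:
w(y, d) = -2*y/(3*(d + y)) (w(y, d) = -(y + y)/(3*(d + y)) = -2*y/(3*(d + y)))
b(z) = 1/78 (b(z) = 1/(2*(71 - 32)) = (½)/39 = (½)*(1/39) = 1/78)
w(-12, 51) - b(-1) = -2*(-12)/(3*51 + 3*(-12)) - 1*1/78 = -2*(-12)/(153 - 36) - 1/78 = -2*(-12)/117 - 1/78 = -2*(-12)*1/117 - 1/78 = 8/39 - 1/78 = 5/26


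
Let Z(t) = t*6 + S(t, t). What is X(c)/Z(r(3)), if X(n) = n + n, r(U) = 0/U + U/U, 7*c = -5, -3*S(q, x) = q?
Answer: -30/119 ≈ -0.25210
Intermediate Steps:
S(q, x) = -q/3
c = -5/7 (c = (1/7)*(-5) = -5/7 ≈ -0.71429)
r(U) = 1 (r(U) = 0 + 1 = 1)
Z(t) = 17*t/3 (Z(t) = t*6 - t/3 = 6*t - t/3 = 17*t/3)
X(n) = 2*n
X(c)/Z(r(3)) = (2*(-5/7))/(((17/3)*1)) = -10/(7*17/3) = -10/7*3/17 = -30/119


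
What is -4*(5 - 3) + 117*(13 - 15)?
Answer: -242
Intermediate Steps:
-4*(5 - 3) + 117*(13 - 15) = -4*2 + 117*(-2) = -8 - 234 = -242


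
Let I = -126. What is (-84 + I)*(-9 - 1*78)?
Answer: 18270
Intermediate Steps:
(-84 + I)*(-9 - 1*78) = (-84 - 126)*(-9 - 1*78) = -210*(-9 - 78) = -210*(-87) = 18270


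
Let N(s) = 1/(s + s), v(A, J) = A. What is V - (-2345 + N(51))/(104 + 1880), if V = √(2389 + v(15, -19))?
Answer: 239189/202368 + 2*√601 ≈ 50.213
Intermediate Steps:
V = 2*√601 (V = √(2389 + 15) = √2404 = 2*√601 ≈ 49.031)
N(s) = 1/(2*s)
V - (-2345 + N(51))/(104 + 1880) = 2*√601 - (-2345 + (½)/51)/(104 + 1880) = 2*√601 - (-2345 + (½)*(1/51))/1984 = 2*√601 - (-2345 + 1/102)/1984 = 2*√601 - (-239189)/(102*1984) = 2*√601 - 1*(-239189/202368) = 2*√601 + 239189/202368 = 239189/202368 + 2*√601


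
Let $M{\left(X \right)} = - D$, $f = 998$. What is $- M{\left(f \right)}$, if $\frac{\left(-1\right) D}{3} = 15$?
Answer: $-45$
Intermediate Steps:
$D = -45$ ($D = \left(-3\right) 15 = -45$)
$M{\left(X \right)} = 45$ ($M{\left(X \right)} = \left(-1\right) \left(-45\right) = 45$)
$- M{\left(f \right)} = \left(-1\right) 45 = -45$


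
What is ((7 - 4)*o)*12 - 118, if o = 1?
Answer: -82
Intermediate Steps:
((7 - 4)*o)*12 - 118 = ((7 - 4)*1)*12 - 118 = (3*1)*12 - 118 = 3*12 - 118 = 36 - 118 = -82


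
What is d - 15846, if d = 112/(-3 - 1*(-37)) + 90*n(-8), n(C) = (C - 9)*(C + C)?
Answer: 146834/17 ≈ 8637.3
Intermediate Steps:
n(C) = 2*C*(-9 + C) (n(C) = (-9 + C)*(2*C) = 2*C*(-9 + C))
d = 416216/17 (d = 112/(-3 - 1*(-37)) + 90*(2*(-8)*(-9 - 8)) = 112/(-3 + 37) + 90*(2*(-8)*(-17)) = 112/34 + 90*272 = 112*(1/34) + 24480 = 56/17 + 24480 = 416216/17 ≈ 24483.)
d - 15846 = 416216/17 - 15846 = 146834/17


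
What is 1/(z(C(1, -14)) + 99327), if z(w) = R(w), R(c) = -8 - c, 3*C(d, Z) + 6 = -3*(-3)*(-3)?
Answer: 1/99330 ≈ 1.0067e-5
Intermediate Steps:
C(d, Z) = -11 (C(d, Z) = -2 + (-3*(-3)*(-3))/3 = -2 + (9*(-3))/3 = -2 + (⅓)*(-27) = -2 - 9 = -11)
z(w) = -8 - w
1/(z(C(1, -14)) + 99327) = 1/((-8 - 1*(-11)) + 99327) = 1/((-8 + 11) + 99327) = 1/(3 + 99327) = 1/99330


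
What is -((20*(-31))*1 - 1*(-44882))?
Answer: -44262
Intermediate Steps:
-((20*(-31))*1 - 1*(-44882)) = -(-620*1 + 44882) = -(-620 + 44882) = -1*44262 = -44262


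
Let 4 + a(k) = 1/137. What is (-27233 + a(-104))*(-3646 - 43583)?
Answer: 176233502172/137 ≈ 1.2864e+9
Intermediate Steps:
a(k) = -547/137 (a(k) = -4 + 1/137 = -547/137)
(-27233 + a(-104))*(-3646 - 43583) = (-27233 - 547/137)*(-3646 - 43583) = -3731468/137*(-47229) = 176233502172/137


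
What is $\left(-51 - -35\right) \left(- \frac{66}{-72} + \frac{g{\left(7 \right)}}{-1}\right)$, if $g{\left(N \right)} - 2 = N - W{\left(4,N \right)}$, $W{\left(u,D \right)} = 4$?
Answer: $\frac{196}{3} \approx 65.333$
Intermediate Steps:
$g{\left(N \right)} = -2 + N$ ($g{\left(N \right)} = 2 + \left(N - 4\right) = 2 + \left(-4 + N\right) = -2 + N$)
$\left(-51 - -35\right) \left(- \frac{66}{-72} + \frac{g{\left(7 \right)}}{-1}\right) = \left(-51 - -35\right) \left(- \frac{66}{-72} + \frac{-2 + 7}{-1}\right) = \left(-51 + \left(-17 + 52\right)\right) \left(\left(-66\right) \left(- \frac{1}{72}\right) + 5 \left(-1\right)\right) = \left(-51 + 35\right) \left(\frac{11}{12} - 5\right) = \left(-16\right) \left(- \frac{49}{12}\right) = \frac{196}{3}$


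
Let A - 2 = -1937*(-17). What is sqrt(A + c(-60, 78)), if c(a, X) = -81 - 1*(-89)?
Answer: sqrt(32939) ≈ 181.49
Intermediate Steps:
c(a, X) = 8 (c(a, X) = -81 + 89 = 8)
A = 32931 (A = 2 - 1937*(-17) = 2 + 32929 = 32931)
sqrt(A + c(-60, 78)) = sqrt(32931 + 8) = sqrt(32939)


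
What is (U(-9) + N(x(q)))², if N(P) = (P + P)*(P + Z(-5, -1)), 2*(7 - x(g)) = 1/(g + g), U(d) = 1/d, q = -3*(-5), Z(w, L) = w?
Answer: 2466214921/3240000 ≈ 761.18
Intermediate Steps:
q = 15
x(g) = 7 - 1/(4*g) (x(g) = 7 - 1/(2*(g + g)) = 7 - 1/(2*g)/2 = 7 - 1/(4*g))
N(P) = 2*P*(-5 + P) (N(P) = (P + P)*(P - 5) = (2*P)*(-5 + P) = 2*P*(-5 + P))
(U(-9) + N(x(q)))² = (1/(-9) + 2*(7 - ¼/15)*(-5 + (7 - ¼/15)))² = (-⅑ + 2*(7 - ¼*1/15)*(-5 + (7 - ¼*1/15)))² = (-⅑ + 2*(7 - 1/60)*(-5 + (7 - 1/60)))² = (-⅑ + 2*(419/60)*(-5 + 419/60))² = (-⅑ + 2*(419/60)*(119/60))² = (-⅑ + 49861/1800)² = (49661/1800)² = 2466214921/3240000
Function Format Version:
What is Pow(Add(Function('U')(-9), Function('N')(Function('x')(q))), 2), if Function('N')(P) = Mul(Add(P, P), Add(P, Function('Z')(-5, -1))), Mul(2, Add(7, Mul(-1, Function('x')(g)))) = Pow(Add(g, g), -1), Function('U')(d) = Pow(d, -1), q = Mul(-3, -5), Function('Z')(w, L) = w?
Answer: Rational(2466214921, 3240000) ≈ 761.18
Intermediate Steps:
q = 15
Function('x')(g) = Add(7, Mul(Rational(-1, 4), Pow(g, -1))) (Function('x')(g) = Add(7, Mul(Rational(-1, 2), Pow(Add(g, g), -1))) = Add(7, Mul(Rational(-1, 2), Pow(Mul(2, g), -1))) = Add(7, Mul(Rational(-1, 2), Mul(Rational(1, 2), Pow(g, -1)))) = Add(7, Mul(Rational(-1, 4), Pow(g, -1))))
Function('N')(P) = Mul(2, P, Add(-5, P)) (Function('N')(P) = Mul(Add(P, P), Add(P, -5)) = Mul(Mul(2, P), Add(-5, P)) = Mul(2, P, Add(-5, P)))
Pow(Add(Function('U')(-9), Function('N')(Function('x')(q))), 2) = Pow(Add(Pow(-9, -1), Mul(2, Add(7, Mul(Rational(-1, 4), Pow(15, -1))), Add(-5, Add(7, Mul(Rational(-1, 4), Pow(15, -1)))))), 2) = Pow(Add(Rational(-1, 9), Mul(2, Add(7, Mul(Rational(-1, 4), Rational(1, 15))), Add(-5, Add(7, Mul(Rational(-1, 4), Rational(1, 15)))))), 2) = Pow(Add(Rational(-1, 9), Mul(2, Add(7, Rational(-1, 60)), Add(-5, Add(7, Rational(-1, 60))))), 2) = Pow(Add(Rational(-1, 9), Mul(2, Rational(419, 60), Add(-5, Rational(419, 60)))), 2) = Pow(Add(Rational(-1, 9), Mul(2, Rational(419, 60), Rational(119, 60))), 2) = Pow(Add(Rational(-1, 9), Rational(49861, 1800)), 2) = Pow(Rational(49661, 1800), 2) = Rational(2466214921, 3240000)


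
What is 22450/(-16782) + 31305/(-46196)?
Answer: -781230355/387630636 ≈ -2.0154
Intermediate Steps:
22450/(-16782) + 31305/(-46196) = 22450*(-1/16782) + 31305*(-1/46196) = -11225/8391 - 31305/46196 = -781230355/387630636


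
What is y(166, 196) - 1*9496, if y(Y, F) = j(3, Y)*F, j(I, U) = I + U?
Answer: 23628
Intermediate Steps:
y(Y, F) = F*(3 + Y) (y(Y, F) = (3 + Y)*F = F*(3 + Y))
y(166, 196) - 1*9496 = 196*(3 + 166) - 1*9496 = 196*169 - 9496 = 33124 - 9496 = 23628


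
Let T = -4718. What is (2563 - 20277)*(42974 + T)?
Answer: -677666784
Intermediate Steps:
(2563 - 20277)*(42974 + T) = (2563 - 20277)*(42974 - 4718) = -17714*38256 = -677666784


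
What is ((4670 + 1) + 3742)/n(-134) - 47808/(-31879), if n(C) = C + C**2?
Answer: 1120232203/568147538 ≈ 1.9717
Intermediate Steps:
((4670 + 1) + 3742)/n(-134) - 47808/(-31879) = ((4670 + 1) + 3742)/((-134*(1 - 134))) - 47808/(-31879) = (4671 + 3742)/((-134*(-133))) - 47808*(-1/31879) = 8413/17822 + 47808/31879 = 1120232203/568147538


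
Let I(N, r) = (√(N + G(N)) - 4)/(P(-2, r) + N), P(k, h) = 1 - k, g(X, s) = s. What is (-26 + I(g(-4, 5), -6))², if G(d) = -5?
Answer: 2809/4 ≈ 702.25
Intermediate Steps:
I(N, r) = (-4 + √(-5 + N))/(3 + N) (I(N, r) = (√(N - 5) - 4)/((1 - 1*(-2)) + N) = (√(-5 + N) - 4)/((1 + 2) + N) = (-4 + √(-5 + N))/(3 + N))
(-26 + I(g(-4, 5), -6))² = (-26 + (-4 + √(-5 + 5))/(3 + 5))² = (-26 + (-4 + √0)/8)² = (-26 + (-4 + 0)/8)² = (-26 + (⅛)*(-4))² = (-26 - ½)² = (-53/2)² = 2809/4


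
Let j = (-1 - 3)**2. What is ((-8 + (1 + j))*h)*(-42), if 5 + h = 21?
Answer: -6048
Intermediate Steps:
h = 16 (h = -5 + 21 = 16)
j = 16 (j = (-4)**2 = 16)
((-8 + (1 + j))*h)*(-42) = ((-8 + (1 + 16))*16)*(-42) = ((-8 + 17)*16)*(-42) = (9*16)*(-42) = 144*(-42) = -6048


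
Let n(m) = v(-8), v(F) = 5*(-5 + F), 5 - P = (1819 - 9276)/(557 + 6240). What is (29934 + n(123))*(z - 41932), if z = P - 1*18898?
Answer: -1764063430156/971 ≈ -1.8167e+9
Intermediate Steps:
P = 41442/6797 (P = 5 - (1819 - 9276)/(557 + 6240) = 5 - (-7457)/6797 = 5 - 1*(-7457/6797) = 5 + 7457/6797 = 41442/6797 ≈ 6.0971)
v(F) = -25 + 5*F
n(m) = -65 (n(m) = -25 + 5*(-8) = -25 - 40 = -65)
z = -128408264/6797 (z = 41442/6797 - 1*18898 = 41442/6797 - 18898 = -128408264/6797 ≈ -18892.)
(29934 + n(123))*(z - 41932) = (29934 - 65)*(-128408264/6797 - 41932) = 29869*(-413420068/6797) = -1764063430156/971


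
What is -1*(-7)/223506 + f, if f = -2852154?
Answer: -637473531917/223506 ≈ -2.8522e+6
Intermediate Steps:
-1*(-7)/223506 + f = -1*(-7)/223506 - 2852154 = 7*(1/223506) - 2852154 = 7/223506 - 2852154 = -637473531917/223506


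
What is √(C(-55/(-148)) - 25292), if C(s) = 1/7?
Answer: I*√1239301/7 ≈ 159.03*I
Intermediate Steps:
C(s) = ⅐
√(C(-55/(-148)) - 25292) = √(⅐ - 25292) = √(-177043/7) = I*√1239301/7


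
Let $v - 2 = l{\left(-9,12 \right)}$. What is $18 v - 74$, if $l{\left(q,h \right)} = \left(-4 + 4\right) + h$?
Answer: $178$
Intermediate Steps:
$l{\left(q,h \right)} = h$ ($l{\left(q,h \right)} = 0 + h = h$)
$v = 14$ ($v = 2 + 12 = 14$)
$18 v - 74 = 18 \cdot 14 - 74 = 252 - 74 = 178$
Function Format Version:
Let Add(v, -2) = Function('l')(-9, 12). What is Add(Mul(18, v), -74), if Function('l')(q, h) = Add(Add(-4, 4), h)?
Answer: 178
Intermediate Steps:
Function('l')(q, h) = h (Function('l')(q, h) = Add(0, h) = h)
v = 14 (v = Add(2, 12) = 14)
Add(Mul(18, v), -74) = Add(Mul(18, 14), -74) = Add(252, -74) = 178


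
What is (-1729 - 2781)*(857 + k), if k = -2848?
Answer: 8979410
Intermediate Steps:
(-1729 - 2781)*(857 + k) = (-1729 - 2781)*(857 - 2848) = -4510*(-1991) = 8979410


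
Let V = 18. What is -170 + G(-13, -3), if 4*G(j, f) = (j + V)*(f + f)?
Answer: -355/2 ≈ -177.50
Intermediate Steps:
G(j, f) = f*(18 + j)/2 (G(j, f) = ((j + 18)*(f + f))/4 = ((18 + j)*(2*f))/4 = (2*f*(18 + j))/4 = f*(18 + j)/2)
-170 + G(-13, -3) = -170 + (½)*(-3)*(18 - 13) = -170 + (½)*(-3)*5 = -170 - 15/2 = -355/2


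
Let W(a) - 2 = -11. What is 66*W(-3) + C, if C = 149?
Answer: -445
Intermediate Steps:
W(a) = -9 (W(a) = 2 - 11 = -9)
66*W(-3) + C = 66*(-9) + 149 = -594 + 149 = -445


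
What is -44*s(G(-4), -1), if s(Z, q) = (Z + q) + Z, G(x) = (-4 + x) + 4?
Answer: 396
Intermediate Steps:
G(x) = x
s(Z, q) = q + 2*Z
-44*s(G(-4), -1) = -44*(-1 + 2*(-4)) = -44*(-1 - 8) = -44*(-9) = 396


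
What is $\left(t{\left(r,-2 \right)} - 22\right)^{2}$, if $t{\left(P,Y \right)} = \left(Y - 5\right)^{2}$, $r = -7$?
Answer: $729$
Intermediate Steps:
$t{\left(P,Y \right)} = \left(-5 + Y\right)^{2}$
$\left(t{\left(r,-2 \right)} - 22\right)^{2} = \left(\left(-5 - 2\right)^{2} - 22\right)^{2} = \left(\left(-7\right)^{2} - 22\right)^{2} = \left(49 - 22\right)^{2} = 27^{2} = 729$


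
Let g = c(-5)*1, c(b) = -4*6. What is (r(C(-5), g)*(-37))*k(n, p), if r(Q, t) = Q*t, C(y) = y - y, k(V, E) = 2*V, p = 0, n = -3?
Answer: 0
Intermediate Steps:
c(b) = -24
C(y) = 0
g = -24 (g = -24*1 = -24)
(r(C(-5), g)*(-37))*k(n, p) = ((0*(-24))*(-37))*(2*(-3)) = (0*(-37))*(-6) = 0*(-6) = 0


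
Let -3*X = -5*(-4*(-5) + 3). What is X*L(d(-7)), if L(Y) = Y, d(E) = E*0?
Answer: 0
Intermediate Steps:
d(E) = 0
X = 115/3 (X = -(-5)*(-4*(-5) + 3)/3 = -(-5)*(20 + 3)/3 = -(-5)*23/3 = -⅓*(-115) = 115/3 ≈ 38.333)
X*L(d(-7)) = (115/3)*0 = 0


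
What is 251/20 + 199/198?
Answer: 26839/1980 ≈ 13.555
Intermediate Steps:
251/20 + 199/198 = 26839/1980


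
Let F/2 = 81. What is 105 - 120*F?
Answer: -19335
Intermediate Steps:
F = 162 (F = 2*81 = 162)
105 - 120*F = 105 - 120*162 = 105 - 19440 = -19335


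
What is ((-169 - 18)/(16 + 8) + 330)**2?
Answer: 59799289/576 ≈ 1.0382e+5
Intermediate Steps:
((-169 - 18)/(16 + 8) + 330)**2 = (-187/24 + 330)**2 = (7733/24)**2 = 59799289/576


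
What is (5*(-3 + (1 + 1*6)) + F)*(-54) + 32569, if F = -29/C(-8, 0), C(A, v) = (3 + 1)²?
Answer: 252695/8 ≈ 31587.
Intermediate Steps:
C(A, v) = 16 (C(A, v) = 4² = 16)
F = -29/16 ≈ -1.8125
(5*(-3 + (1 + 1*6)) + F)*(-54) + 32569 = (5*(-3 + (1 + 1*6)) - 29/16)*(-54) + 32569 = (5*(-3 + (1 + 6)) - 29/16)*(-54) + 32569 = (5*(-3 + 7) - 29/16)*(-54) + 32569 = (5*4 - 29/16)*(-54) + 32569 = (20 - 29/16)*(-54) + 32569 = (291/16)*(-54) + 32569 = -7857/8 + 32569 = 252695/8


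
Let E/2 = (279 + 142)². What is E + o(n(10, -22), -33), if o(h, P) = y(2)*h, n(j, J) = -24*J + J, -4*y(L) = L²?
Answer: 353976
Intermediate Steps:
y(L) = -L²/4
n(j, J) = -23*J
o(h, P) = -h (o(h, P) = (-¼*2²)*h = (-¼*4)*h = -h)
E = 354482 (E = 2*(279 + 142)² = 2*421² = 2*177241 = 354482)
E + o(n(10, -22), -33) = 354482 - (-23)*(-22) = 354482 - 1*506 = 354482 - 506 = 353976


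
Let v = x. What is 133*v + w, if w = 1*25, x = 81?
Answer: 10798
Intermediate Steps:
w = 25
v = 81
133*v + w = 133*81 + 25 = 10773 + 25 = 10798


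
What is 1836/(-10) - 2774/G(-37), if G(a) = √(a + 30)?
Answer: -918/5 + 2774*I*√7/7 ≈ -183.6 + 1048.5*I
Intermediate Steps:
G(a) = √(30 + a)
1836/(-10) - 2774/G(-37) = 1836/(-10) - 2774/√(30 - 37) = 1836*(-⅒) - 2774*(-I*√7/7) = -918/5 - 2774*(-I*√7/7) = -918/5 - (-2774)*I*√7/7 = -918/5 + 2774*I*√7/7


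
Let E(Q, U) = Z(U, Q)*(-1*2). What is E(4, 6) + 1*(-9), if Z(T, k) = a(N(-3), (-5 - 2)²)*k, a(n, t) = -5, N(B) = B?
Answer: 31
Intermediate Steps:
Z(T, k) = -5*k
E(Q, U) = 10*Q (E(Q, U) = (-5*Q)*(-1*2) = -5*Q*(-2) = 10*Q)
E(4, 6) + 1*(-9) = 10*4 + 1*(-9) = 40 - 9 = 31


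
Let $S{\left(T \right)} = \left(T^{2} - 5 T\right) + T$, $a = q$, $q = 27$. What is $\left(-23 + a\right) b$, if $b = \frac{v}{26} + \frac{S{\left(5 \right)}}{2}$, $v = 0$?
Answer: $10$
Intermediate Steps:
$a = 27$
$S{\left(T \right)} = T^{2} - 4 T$
$b = \frac{5}{2}$ ($b = \frac{0}{26} + \frac{5 \left(-4 + 5\right)}{2} = 0 \cdot \frac{1}{26} + 5 \cdot 1 \cdot \frac{1}{2} = 0 + 5 \cdot \frac{1}{2} = 0 + \frac{5}{2} = \frac{5}{2} \approx 2.5$)
$\left(-23 + a\right) b = \left(-23 + 27\right) \frac{5}{2} = 4 \cdot \frac{5}{2} = 10$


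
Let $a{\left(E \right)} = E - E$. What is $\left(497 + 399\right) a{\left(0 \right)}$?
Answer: $0$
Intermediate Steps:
$a{\left(E \right)} = 0$
$\left(497 + 399\right) a{\left(0 \right)} = \left(497 + 399\right) 0 = 896 \cdot 0 = 0$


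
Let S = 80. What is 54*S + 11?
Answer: 4331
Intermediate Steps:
54*S + 11 = 54*80 + 11 = 4320 + 11 = 4331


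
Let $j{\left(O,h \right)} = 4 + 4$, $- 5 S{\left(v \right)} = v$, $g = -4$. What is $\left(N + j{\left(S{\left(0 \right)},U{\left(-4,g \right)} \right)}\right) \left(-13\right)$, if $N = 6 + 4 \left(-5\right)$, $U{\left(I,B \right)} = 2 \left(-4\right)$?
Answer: $78$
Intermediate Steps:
$U{\left(I,B \right)} = -8$
$S{\left(v \right)} = - \frac{v}{5}$
$N = -14$ ($N = 6 - 20 = -14$)
$j{\left(O,h \right)} = 8$
$\left(N + j{\left(S{\left(0 \right)},U{\left(-4,g \right)} \right)}\right) \left(-13\right) = \left(-14 + 8\right) \left(-13\right) = \left(-6\right) \left(-13\right) = 78$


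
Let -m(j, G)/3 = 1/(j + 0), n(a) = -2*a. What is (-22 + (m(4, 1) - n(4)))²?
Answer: 3481/16 ≈ 217.56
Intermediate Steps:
m(j, G) = -3/j (m(j, G) = -3/(j + 0) = -3/j)
(-22 + (m(4, 1) - n(4)))² = (-22 + (-3/4 - (-2)*4))² = (-22 + (-3*¼ - 1*(-8)))² = (-22 + (-¾ + 8))² = (-22 + 29/4)² = (-59/4)² = 3481/16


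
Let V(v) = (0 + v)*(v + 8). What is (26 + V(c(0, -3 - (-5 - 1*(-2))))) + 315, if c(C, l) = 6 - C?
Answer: 425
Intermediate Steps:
V(v) = v*(8 + v)
(26 + V(c(0, -3 - (-5 - 1*(-2))))) + 315 = (26 + (6 - 1*0)*(8 + (6 - 1*0))) + 315 = (26 + (6 + 0)*(8 + (6 + 0))) + 315 = (26 + 6*(8 + 6)) + 315 = (26 + 6*14) + 315 = (26 + 84) + 315 = 110 + 315 = 425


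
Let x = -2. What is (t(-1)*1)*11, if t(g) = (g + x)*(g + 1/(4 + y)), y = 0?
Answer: 99/4 ≈ 24.750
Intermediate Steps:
t(g) = (-2 + g)*(¼ + g) (t(g) = (g - 2)*(g + 1/(4 + 0)) = (-2 + g)*(g + 1/4) = (-2 + g)*(g + ¼) = (-2 + g)*(¼ + g))
(t(-1)*1)*11 = ((-½ + (-1)² - 7/4*(-1))*1)*11 = ((-½ + 1 + 7/4)*1)*11 = ((9/4)*1)*11 = (9/4)*11 = 99/4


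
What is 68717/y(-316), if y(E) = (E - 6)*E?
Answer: 68717/101752 ≈ 0.67534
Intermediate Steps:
y(E) = E*(-6 + E) (y(E) = (-6 + E)*E = E*(-6 + E))
68717/y(-316) = 68717/((-316*(-6 - 316))) = 68717/((-316*(-322))) = 68717/101752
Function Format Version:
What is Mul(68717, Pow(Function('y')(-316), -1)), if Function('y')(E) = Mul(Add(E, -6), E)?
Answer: Rational(68717, 101752) ≈ 0.67534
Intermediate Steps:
Function('y')(E) = Mul(E, Add(-6, E)) (Function('y')(E) = Mul(Add(-6, E), E) = Mul(E, Add(-6, E)))
Mul(68717, Pow(Function('y')(-316), -1)) = Mul(68717, Pow(Mul(-316, Add(-6, -316)), -1)) = Mul(68717, Pow(Mul(-316, -322), -1)) = Mul(68717, Pow(101752, -1)) = Mul(68717, Rational(1, 101752)) = Rational(68717, 101752)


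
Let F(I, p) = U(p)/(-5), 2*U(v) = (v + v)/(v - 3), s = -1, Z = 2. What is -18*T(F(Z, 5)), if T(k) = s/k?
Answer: -36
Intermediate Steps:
U(v) = v/(-3 + v) (U(v) = ((v + v)/(v - 3))/2 = ((2*v)/(-3 + v))/2 = (2*v/(-3 + v))/2 = v/(-3 + v))
F(I, p) = -p/(5*(-3 + p)) (F(I, p) = (p/(-3 + p))/(-5) = (p/(-3 + p))*(-1/5) = -p/(5*(-3 + p)))
T(k) = -1/k
-18*T(F(Z, 5)) = -(-18)/((-1*5/(-15 + 5*5))) = -(-18)/((-1*5/(-15 + 25))) = -(-18)/((-1*5/10)) = -(-18)/((-1*5*1/10)) = -(-18)/(-1/2) = -(-18)*(-2) = -18*2 = -36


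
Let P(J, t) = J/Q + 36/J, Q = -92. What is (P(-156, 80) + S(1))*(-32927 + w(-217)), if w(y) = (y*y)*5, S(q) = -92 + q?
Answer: -5421609378/299 ≈ -1.8132e+7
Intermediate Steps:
P(J, t) = 36/J - J/92 (P(J, t) = J/(-92) + 36/J = J*(-1/92) + 36/J = -J/92 + 36/J = 36/J - J/92)
w(y) = 5*y**2 (w(y) = y**2*5 = 5*y**2)
(P(-156, 80) + S(1))*(-32927 + w(-217)) = ((36/(-156) - 1/92*(-156)) + (-92 + 1))*(-32927 + 5*(-217)**2) = ((36*(-1/156) + 39/23) - 91)*(-32927 + 5*47089) = ((-3/13 + 39/23) - 91)*(-32927 + 235445) = (438/299 - 91)*202518 = -26771/299*202518 = -5421609378/299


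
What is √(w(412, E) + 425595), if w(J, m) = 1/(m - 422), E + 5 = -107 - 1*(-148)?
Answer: √63411952234/386 ≈ 652.38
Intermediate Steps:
E = 36 (E = -5 + (-107 - 1*(-148)) = -5 + (-107 + 148) = -5 + 41 = 36)
w(J, m) = 1/(-422 + m)
√(w(412, E) + 425595) = √(1/(-422 + 36) + 425595) = √(1/(-386) + 425595) = √(-1/386 + 425595) = √(164279669/386) = √63411952234/386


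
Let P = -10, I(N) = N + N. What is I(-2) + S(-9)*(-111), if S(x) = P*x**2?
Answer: 89906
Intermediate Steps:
I(N) = 2*N
S(x) = -10*x**2
I(-2) + S(-9)*(-111) = 2*(-2) - 10*(-9)**2*(-111) = -4 - 10*81*(-111) = -4 - 810*(-111) = -4 + 89910 = 89906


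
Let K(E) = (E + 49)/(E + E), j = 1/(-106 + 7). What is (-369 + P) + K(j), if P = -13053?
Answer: -15847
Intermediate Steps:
j = -1/99 (j = 1/(-99) = -1/99 ≈ -0.010101)
K(E) = (49 + E)/(2*E) (K(E) = (49 + E)/((2*E)) = (49 + E)*(1/(2*E)) = (49 + E)/(2*E))
(-369 + P) + K(j) = (-369 - 13053) + (49 - 1/99)/(2*(-1/99)) = -13422 + (1/2)*(-99)*(4850/99) = -13422 - 2425 = -15847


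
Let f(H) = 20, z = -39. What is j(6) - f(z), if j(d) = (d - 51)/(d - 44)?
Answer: -715/38 ≈ -18.816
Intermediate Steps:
j(d) = (-51 + d)/(-44 + d)
j(6) - f(z) = (-51 + 6)/(-44 + 6) - 1*20 = -45/(-38) - 20 = -1/38*(-45) - 20 = 45/38 - 20 = -715/38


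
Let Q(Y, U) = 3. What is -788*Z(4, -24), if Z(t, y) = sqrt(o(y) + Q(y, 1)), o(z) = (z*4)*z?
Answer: -788*sqrt(2307) ≈ -37849.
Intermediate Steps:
o(z) = 4*z**2 (o(z) = (4*z)*z = 4*z**2)
Z(t, y) = sqrt(3 + 4*y**2) (Z(t, y) = sqrt(4*y**2 + 3) = sqrt(3 + 4*y**2))
-788*Z(4, -24) = -788*sqrt(3 + 4*(-24)**2) = -788*sqrt(3 + 4*576) = -788*sqrt(3 + 2304) = -788*sqrt(2307)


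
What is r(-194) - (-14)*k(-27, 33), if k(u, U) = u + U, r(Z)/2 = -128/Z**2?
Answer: 790292/9409 ≈ 83.993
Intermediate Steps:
r(Z) = -256/Z**2 (r(Z) = 2*(-128/Z**2) = -256/Z**2)
k(u, U) = U + u
r(-194) - (-14)*k(-27, 33) = -256/(-194)**2 - (-14)*(33 - 27) = -256*1/37636 - (-14)*6 = -64/9409 - 1*(-84) = -64/9409 + 84 = 790292/9409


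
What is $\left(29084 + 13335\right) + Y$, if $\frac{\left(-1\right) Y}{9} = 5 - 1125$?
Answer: $52499$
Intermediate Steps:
$Y = 10080$ ($Y = - 9 \left(5 - 1125\right) = \left(-9\right) \left(-1120\right) = 10080$)
$\left(29084 + 13335\right) + Y = \left(29084 + 13335\right) + 10080 = 42419 + 10080 = 52499$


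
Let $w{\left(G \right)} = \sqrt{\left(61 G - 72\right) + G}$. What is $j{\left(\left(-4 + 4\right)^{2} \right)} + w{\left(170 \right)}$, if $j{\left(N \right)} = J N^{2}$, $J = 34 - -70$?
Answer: $2 \sqrt{2617} \approx 102.31$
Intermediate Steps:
$w{\left(G \right)} = \sqrt{-72 + 62 G}$ ($w{\left(G \right)} = \sqrt{\left(-72 + 61 G\right) + G} = \sqrt{-72 + 62 G}$)
$J = 104$ ($J = 34 + 70 = 104$)
$j{\left(N \right)} = 104 N^{2}$
$j{\left(\left(-4 + 4\right)^{2} \right)} + w{\left(170 \right)} = 104 \left(\left(-4 + 4\right)^{2}\right)^{2} + \sqrt{-72 + 62 \cdot 170} = 104 \left(0^{2}\right)^{2} + \sqrt{-72 + 10540} = 104 \cdot 0^{2} + \sqrt{10468} = 104 \cdot 0 + 2 \sqrt{2617} = 0 + 2 \sqrt{2617} = 2 \sqrt{2617}$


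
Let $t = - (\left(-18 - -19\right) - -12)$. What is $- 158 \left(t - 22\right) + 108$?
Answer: $5638$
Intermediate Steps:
$t = -13$ ($t = - (\left(-18 + 19\right) + 12) = - (1 + 12) = \left(-1\right) 13 = -13$)
$- 158 \left(t - 22\right) + 108 = - 158 \left(-13 - 22\right) + 108 = \left(-158\right) \left(-35\right) + 108 = 5530 + 108 = 5638$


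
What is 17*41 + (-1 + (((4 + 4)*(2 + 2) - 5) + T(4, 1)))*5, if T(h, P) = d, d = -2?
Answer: 817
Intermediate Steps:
T(h, P) = -2
17*41 + (-1 + (((4 + 4)*(2 + 2) - 5) + T(4, 1)))*5 = 17*41 + (-1 + (((4 + 4)*(2 + 2) - 5) - 2))*5 = 697 + (-1 + ((8*4 - 5) - 2))*5 = 697 + (-1 + ((32 - 5) - 2))*5 = 697 + (-1 + (27 - 2))*5 = 697 + (-1 + 25)*5 = 697 + 24*5 = 697 + 120 = 817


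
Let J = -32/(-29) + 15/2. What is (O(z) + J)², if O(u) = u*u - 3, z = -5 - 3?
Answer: 16297369/3364 ≈ 4844.6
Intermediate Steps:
z = -8
J = 499/58 (J = -32*(-1/29) + 15*(½) = 32/29 + 15/2 = 499/58 ≈ 8.6035)
O(u) = -3 + u² (O(u) = u² - 3 = -3 + u²)
(O(z) + J)² = ((-3 + (-8)²) + 499/58)² = ((-3 + 64) + 499/58)² = (61 + 499/58)² = (4037/58)² = 16297369/3364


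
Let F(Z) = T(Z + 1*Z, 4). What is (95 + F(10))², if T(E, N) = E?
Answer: 13225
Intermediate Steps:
F(Z) = 2*Z (F(Z) = Z + 1*Z = Z + Z = 2*Z)
(95 + F(10))² = (95 + 2*10)² = (95 + 20)² = 115² = 13225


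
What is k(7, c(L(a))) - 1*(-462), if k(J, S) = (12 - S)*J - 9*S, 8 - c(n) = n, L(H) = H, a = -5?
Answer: 338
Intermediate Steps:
c(n) = 8 - n
k(J, S) = -9*S + J*(12 - S) (k(J, S) = J*(12 - S) - 9*S = -9*S + J*(12 - S))
k(7, c(L(a))) - 1*(-462) = (-9*(8 - 1*(-5)) + 12*7 - 1*7*(8 - 1*(-5))) - 1*(-462) = (-9*(8 + 5) + 84 - 1*7*(8 + 5)) + 462 = (-9*13 + 84 - 1*7*13) + 462 = (-117 + 84 - 91) + 462 = -124 + 462 = 338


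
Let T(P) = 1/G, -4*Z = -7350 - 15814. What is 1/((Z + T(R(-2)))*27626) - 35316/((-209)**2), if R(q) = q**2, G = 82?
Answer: -12191980167457/15079790741081 ≈ -0.80850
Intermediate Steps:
Z = 5791 (Z = -(-7350 - 15814)/4 = -1/4*(-23164) = 5791)
T(P) = 1/82
1/((Z + T(R(-2)))*27626) - 35316/((-209)**2) = 1/((5791 + 1/82)*27626) - 35316/((-209)**2) = (1/27626)/(474863/82) - 35316/43681 = (82/474863)*(1/27626) - 35316*1/43681 = 41/6559282619 - 35316/43681 = -12191980167457/15079790741081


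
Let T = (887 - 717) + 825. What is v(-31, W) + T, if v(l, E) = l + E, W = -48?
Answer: 916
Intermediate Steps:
T = 995 (T = 170 + 825 = 995)
v(l, E) = E + l
v(-31, W) + T = (-48 - 31) + 995 = -79 + 995 = 916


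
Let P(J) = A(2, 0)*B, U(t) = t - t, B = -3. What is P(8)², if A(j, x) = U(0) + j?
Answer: 36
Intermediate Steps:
U(t) = 0
A(j, x) = j (A(j, x) = 0 + j = j)
P(J) = -6 (P(J) = 2*(-3) = -6)
P(8)² = (-6)² = 36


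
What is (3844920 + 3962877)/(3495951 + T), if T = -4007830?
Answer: -7807797/511879 ≈ -15.253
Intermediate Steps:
(3844920 + 3962877)/(3495951 + T) = (3844920 + 3962877)/(3495951 - 4007830) = 7807797/(-511879) = 7807797*(-1/511879) = -7807797/511879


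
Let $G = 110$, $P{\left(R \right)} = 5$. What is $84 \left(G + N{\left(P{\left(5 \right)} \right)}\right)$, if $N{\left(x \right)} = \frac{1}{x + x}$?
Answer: $\frac{46242}{5} \approx 9248.4$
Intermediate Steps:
$N{\left(x \right)} = \frac{1}{2 x}$
$84 \left(G + N{\left(P{\left(5 \right)} \right)}\right) = 84 \left(110 + \frac{1}{2 \cdot 5}\right) = 84 \left(110 + \frac{1}{2} \cdot \frac{1}{5}\right) = 84 \left(110 + \frac{1}{10}\right) = 84 \cdot \frac{1101}{10} = \frac{46242}{5}$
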